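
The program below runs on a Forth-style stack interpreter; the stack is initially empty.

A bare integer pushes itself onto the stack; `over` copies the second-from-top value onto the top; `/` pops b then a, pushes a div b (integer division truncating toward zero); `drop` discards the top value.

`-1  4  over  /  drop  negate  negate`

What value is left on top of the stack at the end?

-1

-1     : [-1]
4      : [-1, 4]
over   : [-1, 4, -1]
/      : [-1, -4]
drop   : [-1]
negate : [1]
negate : [-1]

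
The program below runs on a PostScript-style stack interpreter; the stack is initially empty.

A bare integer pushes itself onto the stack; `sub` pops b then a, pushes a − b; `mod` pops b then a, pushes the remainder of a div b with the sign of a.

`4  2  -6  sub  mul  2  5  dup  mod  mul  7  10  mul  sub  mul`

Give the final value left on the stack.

-2240

4   → 4
2   → 4 2
-6  → 4 2 -6
sub → 4 8
mul → 32
2   → 32 2
5   → 32 2 5
dup → 32 2 5 5
mod → 32 2 0
mul → 32 0
7   → 32 0 7
10  → 32 0 7 10
mul → 32 0 70
sub → 32 -70
mul → -2240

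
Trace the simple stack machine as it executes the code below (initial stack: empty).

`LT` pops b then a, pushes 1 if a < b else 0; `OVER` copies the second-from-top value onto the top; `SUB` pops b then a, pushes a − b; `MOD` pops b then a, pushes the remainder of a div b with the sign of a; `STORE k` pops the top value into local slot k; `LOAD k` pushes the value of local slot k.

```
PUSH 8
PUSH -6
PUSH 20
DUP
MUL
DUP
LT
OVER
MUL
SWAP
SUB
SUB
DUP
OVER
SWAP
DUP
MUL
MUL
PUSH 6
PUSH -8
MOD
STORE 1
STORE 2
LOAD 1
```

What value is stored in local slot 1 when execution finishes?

PUSH 8   8
PUSH -6  8 -6
PUSH 20  8 -6 20
DUP      8 -6 20 20
MUL      8 -6 400
DUP      8 -6 400 400
LT       8 -6 0
OVER     8 -6 0 -6
MUL      8 -6 0
SWAP     8 0 -6
SUB      8 6
SUB      2
DUP      2 2
OVER     2 2 2
SWAP     2 2 2
DUP      2 2 2 2
MUL      2 2 4
MUL      2 8
PUSH 6   2 8 6
PUSH -8  2 8 6 -8
MOD      2 8 6
STORE 1  2 8
STORE 2  2
LOAD 1   2 6

6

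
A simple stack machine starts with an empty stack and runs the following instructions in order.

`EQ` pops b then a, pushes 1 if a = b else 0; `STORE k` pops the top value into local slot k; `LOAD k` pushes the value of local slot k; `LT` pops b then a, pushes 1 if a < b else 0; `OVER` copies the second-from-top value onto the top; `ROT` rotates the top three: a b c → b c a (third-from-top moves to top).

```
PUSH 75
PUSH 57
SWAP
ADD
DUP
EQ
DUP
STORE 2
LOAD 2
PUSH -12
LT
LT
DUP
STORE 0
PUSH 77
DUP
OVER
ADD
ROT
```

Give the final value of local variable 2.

PUSH 75  -> 75
PUSH 57  -> 75 57
SWAP     -> 57 75
ADD      -> 132
DUP      -> 132 132
EQ       -> 1
DUP      -> 1 1
STORE 2  -> 1
LOAD 2   -> 1 1
PUSH -12 -> 1 1 -12
LT       -> 1 0
LT       -> 0
DUP      -> 0 0
STORE 0  -> 0
PUSH 77  -> 0 77
DUP      -> 0 77 77
OVER     -> 0 77 77 77
ADD      -> 0 77 154
ROT      -> 77 154 0

1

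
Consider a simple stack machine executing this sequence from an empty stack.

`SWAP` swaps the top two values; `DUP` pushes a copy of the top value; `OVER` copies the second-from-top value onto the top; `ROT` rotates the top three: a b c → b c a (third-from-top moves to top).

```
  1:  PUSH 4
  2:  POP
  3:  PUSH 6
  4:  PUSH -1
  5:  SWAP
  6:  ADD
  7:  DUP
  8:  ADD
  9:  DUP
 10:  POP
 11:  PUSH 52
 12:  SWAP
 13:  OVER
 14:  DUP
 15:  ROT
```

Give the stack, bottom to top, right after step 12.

[52, 10]

PUSH 4  : [4]
POP     : []
PUSH 6  : [6]
PUSH -1 : [6, -1]
SWAP    : [-1, 6]
ADD     : [5]
DUP     : [5, 5]
ADD     : [10]
DUP     : [10, 10]
POP     : [10]
PUSH 52 : [10, 52]
SWAP    : [52, 10]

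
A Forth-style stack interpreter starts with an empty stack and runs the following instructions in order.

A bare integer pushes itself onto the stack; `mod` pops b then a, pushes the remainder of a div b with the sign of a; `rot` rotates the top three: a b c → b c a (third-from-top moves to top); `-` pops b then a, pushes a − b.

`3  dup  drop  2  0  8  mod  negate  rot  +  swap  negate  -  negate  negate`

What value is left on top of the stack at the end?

5

3      : [3]
dup    : [3, 3]
drop   : [3]
2      : [3, 2]
0      : [3, 2, 0]
8      : [3, 2, 0, 8]
mod    : [3, 2, 0]
negate : [3, 2, 0]
rot    : [2, 0, 3]
+      : [2, 3]
swap   : [3, 2]
negate : [3, -2]
-      : [5]
negate : [-5]
negate : [5]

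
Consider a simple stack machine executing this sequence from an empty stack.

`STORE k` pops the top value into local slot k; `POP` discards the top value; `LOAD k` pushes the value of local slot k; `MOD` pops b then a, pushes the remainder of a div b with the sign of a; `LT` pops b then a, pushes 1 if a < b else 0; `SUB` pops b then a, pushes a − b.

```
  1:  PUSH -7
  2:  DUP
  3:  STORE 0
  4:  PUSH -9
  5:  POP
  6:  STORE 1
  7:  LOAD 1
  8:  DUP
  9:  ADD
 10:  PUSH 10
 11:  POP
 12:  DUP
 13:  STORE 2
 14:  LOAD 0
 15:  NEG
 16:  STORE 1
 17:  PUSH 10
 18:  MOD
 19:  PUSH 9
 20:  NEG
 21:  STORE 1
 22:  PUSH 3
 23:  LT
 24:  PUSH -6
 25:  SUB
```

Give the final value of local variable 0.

-7

PUSH -7 -> [-7]
DUP     -> [-7, -7]
STORE 0 -> [-7]
PUSH -9 -> [-7, -9]
POP     -> [-7]
STORE 1 -> []
LOAD 1  -> [-7]
DUP     -> [-7, -7]
ADD     -> [-14]
PUSH 10 -> [-14, 10]
POP     -> [-14]
DUP     -> [-14, -14]
STORE 2 -> [-14]
LOAD 0  -> [-14, -7]
NEG     -> [-14, 7]
STORE 1 -> [-14]
PUSH 10 -> [-14, 10]
MOD     -> [-4]
PUSH 9  -> [-4, 9]
NEG     -> [-4, -9]
STORE 1 -> [-4]
PUSH 3  -> [-4, 3]
LT      -> [1]
PUSH -6 -> [1, -6]
SUB     -> [7]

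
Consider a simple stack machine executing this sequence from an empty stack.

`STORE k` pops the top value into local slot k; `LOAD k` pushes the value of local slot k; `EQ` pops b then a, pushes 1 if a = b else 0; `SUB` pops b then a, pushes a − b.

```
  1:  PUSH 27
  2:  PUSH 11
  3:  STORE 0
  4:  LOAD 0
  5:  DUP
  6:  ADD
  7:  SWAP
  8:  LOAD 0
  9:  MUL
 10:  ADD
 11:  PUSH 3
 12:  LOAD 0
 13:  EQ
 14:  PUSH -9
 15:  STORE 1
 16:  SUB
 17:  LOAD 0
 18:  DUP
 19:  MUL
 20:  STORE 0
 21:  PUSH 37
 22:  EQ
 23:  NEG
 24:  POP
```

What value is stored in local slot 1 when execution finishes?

PUSH 27  [27]
PUSH 11  [27, 11]
STORE 0  [27]
LOAD 0   [27, 11]
DUP      [27, 11, 11]
ADD      [27, 22]
SWAP     [22, 27]
LOAD 0   [22, 27, 11]
MUL      [22, 297]
ADD      [319]
PUSH 3   [319, 3]
LOAD 0   [319, 3, 11]
EQ       [319, 0]
PUSH -9  [319, 0, -9]
STORE 1  [319, 0]
SUB      [319]
LOAD 0   [319, 11]
DUP      [319, 11, 11]
MUL      [319, 121]
STORE 0  [319]
PUSH 37  [319, 37]
EQ       [0]
NEG      [0]
POP      []

-9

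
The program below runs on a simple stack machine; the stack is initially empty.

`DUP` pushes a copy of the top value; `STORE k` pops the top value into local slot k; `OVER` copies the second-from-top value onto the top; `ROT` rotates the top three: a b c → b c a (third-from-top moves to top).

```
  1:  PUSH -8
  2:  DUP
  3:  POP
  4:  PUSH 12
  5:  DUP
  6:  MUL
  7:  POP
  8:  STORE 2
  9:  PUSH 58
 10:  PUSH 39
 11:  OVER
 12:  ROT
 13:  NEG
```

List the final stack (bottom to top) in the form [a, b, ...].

[39, 58, -58]

PUSH -8  [-8]
DUP      [-8, -8]
POP      [-8]
PUSH 12  [-8, 12]
DUP      [-8, 12, 12]
MUL      [-8, 144]
POP      [-8]
STORE 2  []
PUSH 58  [58]
PUSH 39  [58, 39]
OVER     [58, 39, 58]
ROT      [39, 58, 58]
NEG      [39, 58, -58]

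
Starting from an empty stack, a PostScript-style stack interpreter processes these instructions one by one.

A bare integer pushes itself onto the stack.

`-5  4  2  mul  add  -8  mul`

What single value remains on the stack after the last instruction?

-24

-5  → [-5]
4   → [-5, 4]
2   → [-5, 4, 2]
mul → [-5, 8]
add → [3]
-8  → [3, -8]
mul → [-24]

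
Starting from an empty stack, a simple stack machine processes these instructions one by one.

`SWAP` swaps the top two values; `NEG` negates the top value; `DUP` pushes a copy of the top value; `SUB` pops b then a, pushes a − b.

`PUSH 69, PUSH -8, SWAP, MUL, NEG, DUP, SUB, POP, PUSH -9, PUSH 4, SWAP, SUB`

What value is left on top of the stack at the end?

13

PUSH 69 → [69]
PUSH -8 → [69, -8]
SWAP    → [-8, 69]
MUL     → [-552]
NEG     → [552]
DUP     → [552, 552]
SUB     → [0]
POP     → []
PUSH -9 → [-9]
PUSH 4  → [-9, 4]
SWAP    → [4, -9]
SUB     → [13]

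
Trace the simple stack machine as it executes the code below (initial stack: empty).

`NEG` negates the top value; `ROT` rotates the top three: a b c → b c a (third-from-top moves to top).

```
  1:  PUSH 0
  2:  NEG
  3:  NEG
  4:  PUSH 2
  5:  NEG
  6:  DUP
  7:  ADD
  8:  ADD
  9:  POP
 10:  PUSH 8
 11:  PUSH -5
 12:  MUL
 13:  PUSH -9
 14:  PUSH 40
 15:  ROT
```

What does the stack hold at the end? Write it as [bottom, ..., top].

PUSH 0  → [0]
NEG     → [0]
NEG     → [0]
PUSH 2  → [0, 2]
NEG     → [0, -2]
DUP     → [0, -2, -2]
ADD     → [0, -4]
ADD     → [-4]
POP     → []
PUSH 8  → [8]
PUSH -5 → [8, -5]
MUL     → [-40]
PUSH -9 → [-40, -9]
PUSH 40 → [-40, -9, 40]
ROT     → [-9, 40, -40]

[-9, 40, -40]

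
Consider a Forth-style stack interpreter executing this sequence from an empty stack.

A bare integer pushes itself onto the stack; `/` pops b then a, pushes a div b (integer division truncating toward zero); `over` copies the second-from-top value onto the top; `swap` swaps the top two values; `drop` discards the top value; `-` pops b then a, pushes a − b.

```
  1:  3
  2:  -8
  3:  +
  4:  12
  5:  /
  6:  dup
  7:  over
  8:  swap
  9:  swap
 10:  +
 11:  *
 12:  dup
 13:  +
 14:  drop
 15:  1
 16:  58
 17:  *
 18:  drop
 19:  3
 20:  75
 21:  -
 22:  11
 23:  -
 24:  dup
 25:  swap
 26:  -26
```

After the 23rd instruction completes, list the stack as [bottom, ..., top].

[-83]

3    : [3]
-8   : [3, -8]
+    : [-5]
12   : [-5, 12]
/    : [0]
dup  : [0, 0]
over : [0, 0, 0]
swap : [0, 0, 0]
swap : [0, 0, 0]
+    : [0, 0]
*    : [0]
dup  : [0, 0]
+    : [0]
drop : []
1    : [1]
58   : [1, 58]
*    : [58]
drop : []
3    : [3]
75   : [3, 75]
-    : [-72]
11   : [-72, 11]
-    : [-83]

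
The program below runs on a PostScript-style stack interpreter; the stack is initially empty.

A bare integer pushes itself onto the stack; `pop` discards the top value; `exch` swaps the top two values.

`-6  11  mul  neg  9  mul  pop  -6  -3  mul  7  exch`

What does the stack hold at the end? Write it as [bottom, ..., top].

[7, 18]

-6   -> -6
11   -> -6 11
mul  -> -66
neg  -> 66
9    -> 66 9
mul  -> 594
pop  -> (empty)
-6   -> -6
-3   -> -6 -3
mul  -> 18
7    -> 18 7
exch -> 7 18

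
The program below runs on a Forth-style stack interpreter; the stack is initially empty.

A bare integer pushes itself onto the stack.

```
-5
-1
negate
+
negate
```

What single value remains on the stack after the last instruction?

-5     -> -5
-1     -> -5 -1
negate -> -5 1
+      -> -4
negate -> 4

4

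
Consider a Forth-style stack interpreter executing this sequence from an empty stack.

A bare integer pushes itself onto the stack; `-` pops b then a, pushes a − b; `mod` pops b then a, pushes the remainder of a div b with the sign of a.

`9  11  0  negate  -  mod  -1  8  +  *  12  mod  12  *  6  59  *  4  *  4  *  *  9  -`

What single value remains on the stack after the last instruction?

203895

9      : 9
11     : 9 11
0      : 9 11 0
negate : 9 11 0
-      : 9 11
mod    : 9
-1     : 9 -1
8      : 9 -1 8
+      : 9 7
*      : 63
12     : 63 12
mod    : 3
12     : 3 12
*      : 36
6      : 36 6
59     : 36 6 59
*      : 36 354
4      : 36 354 4
*      : 36 1416
4      : 36 1416 4
*      : 36 5664
*      : 203904
9      : 203904 9
-      : 203895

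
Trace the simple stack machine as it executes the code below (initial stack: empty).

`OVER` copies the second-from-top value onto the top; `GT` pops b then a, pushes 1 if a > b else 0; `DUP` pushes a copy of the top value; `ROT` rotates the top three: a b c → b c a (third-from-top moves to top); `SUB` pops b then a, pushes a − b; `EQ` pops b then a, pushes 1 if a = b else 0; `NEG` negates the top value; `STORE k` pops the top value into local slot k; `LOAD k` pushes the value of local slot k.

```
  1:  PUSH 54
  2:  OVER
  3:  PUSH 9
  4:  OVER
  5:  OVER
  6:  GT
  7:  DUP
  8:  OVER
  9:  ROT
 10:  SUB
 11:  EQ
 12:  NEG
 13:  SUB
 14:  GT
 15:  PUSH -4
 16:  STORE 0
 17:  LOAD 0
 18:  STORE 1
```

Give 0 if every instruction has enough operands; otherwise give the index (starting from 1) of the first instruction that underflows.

2

PUSH 54 -> [54]
OVER  — needs 2 operands, stack has 1 → underflow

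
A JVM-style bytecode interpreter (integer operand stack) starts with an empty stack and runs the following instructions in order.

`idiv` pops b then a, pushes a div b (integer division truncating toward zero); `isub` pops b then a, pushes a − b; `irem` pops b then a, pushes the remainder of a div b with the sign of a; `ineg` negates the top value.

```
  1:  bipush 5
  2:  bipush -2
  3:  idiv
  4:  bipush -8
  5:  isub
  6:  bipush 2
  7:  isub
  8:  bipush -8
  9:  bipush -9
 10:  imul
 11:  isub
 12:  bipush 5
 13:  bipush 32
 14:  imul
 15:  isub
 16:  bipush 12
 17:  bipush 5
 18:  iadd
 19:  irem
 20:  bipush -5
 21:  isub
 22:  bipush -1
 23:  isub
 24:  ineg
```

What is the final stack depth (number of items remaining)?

bipush 5   [5]
bipush -2  [5, -2]
idiv       [-2]
bipush -8  [-2, -8]
isub       [6]
bipush 2   [6, 2]
isub       [4]
bipush -8  [4, -8]
bipush -9  [4, -8, -9]
imul       [4, 72]
isub       [-68]
bipush 5   [-68, 5]
bipush 32  [-68, 5, 32]
imul       [-68, 160]
isub       [-228]
bipush 12  [-228, 12]
bipush 5   [-228, 12, 5]
iadd       [-228, 17]
irem       [-7]
bipush -5  [-7, -5]
isub       [-2]
bipush -1  [-2, -1]
isub       [-1]
ineg       [1]

1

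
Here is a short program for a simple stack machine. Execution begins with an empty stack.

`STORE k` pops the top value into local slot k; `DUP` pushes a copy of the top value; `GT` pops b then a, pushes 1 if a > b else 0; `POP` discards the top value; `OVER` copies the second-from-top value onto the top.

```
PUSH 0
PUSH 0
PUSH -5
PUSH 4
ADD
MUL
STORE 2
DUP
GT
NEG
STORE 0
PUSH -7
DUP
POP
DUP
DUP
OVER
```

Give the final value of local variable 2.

0

PUSH 0  -> 0
PUSH 0  -> 0 0
PUSH -5 -> 0 0 -5
PUSH 4  -> 0 0 -5 4
ADD     -> 0 0 -1
MUL     -> 0 0
STORE 2 -> 0
DUP     -> 0 0
GT      -> 0
NEG     -> 0
STORE 0 -> (empty)
PUSH -7 -> -7
DUP     -> -7 -7
POP     -> -7
DUP     -> -7 -7
DUP     -> -7 -7 -7
OVER    -> -7 -7 -7 -7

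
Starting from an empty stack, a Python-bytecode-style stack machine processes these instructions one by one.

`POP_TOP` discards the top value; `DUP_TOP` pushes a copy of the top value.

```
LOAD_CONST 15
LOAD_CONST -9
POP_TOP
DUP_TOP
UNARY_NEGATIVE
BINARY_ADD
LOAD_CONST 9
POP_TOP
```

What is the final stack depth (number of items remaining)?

1

LOAD_CONST 15  : 15
LOAD_CONST -9  : 15 -9
POP_TOP        : 15
DUP_TOP        : 15 15
UNARY_NEGATIVE : 15 -15
BINARY_ADD     : 0
LOAD_CONST 9   : 0 9
POP_TOP        : 0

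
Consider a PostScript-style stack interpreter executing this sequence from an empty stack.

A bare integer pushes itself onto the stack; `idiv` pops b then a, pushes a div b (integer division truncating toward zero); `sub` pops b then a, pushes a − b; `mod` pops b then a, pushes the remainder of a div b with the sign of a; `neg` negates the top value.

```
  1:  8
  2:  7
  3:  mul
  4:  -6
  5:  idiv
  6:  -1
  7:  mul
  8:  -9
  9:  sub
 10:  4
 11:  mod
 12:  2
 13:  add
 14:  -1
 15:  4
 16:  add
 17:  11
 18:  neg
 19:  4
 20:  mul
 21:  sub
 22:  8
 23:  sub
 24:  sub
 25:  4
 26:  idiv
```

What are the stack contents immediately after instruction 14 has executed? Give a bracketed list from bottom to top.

8    : [8]
7    : [8, 7]
mul  : [56]
-6   : [56, -6]
idiv : [-9]
-1   : [-9, -1]
mul  : [9]
-9   : [9, -9]
sub  : [18]
4    : [18, 4]
mod  : [2]
2    : [2, 2]
add  : [4]
-1   : [4, -1]

[4, -1]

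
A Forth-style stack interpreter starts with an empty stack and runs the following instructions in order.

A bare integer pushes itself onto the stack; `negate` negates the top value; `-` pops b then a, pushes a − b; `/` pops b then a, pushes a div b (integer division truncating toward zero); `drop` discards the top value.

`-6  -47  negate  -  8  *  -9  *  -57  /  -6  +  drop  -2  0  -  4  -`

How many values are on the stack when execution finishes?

-6     -> [-6]
-47    -> [-6, -47]
negate -> [-6, 47]
-      -> [-53]
8      -> [-53, 8]
*      -> [-424]
-9     -> [-424, -9]
*      -> [3816]
-57    -> [3816, -57]
/      -> [-66]
-6     -> [-66, -6]
+      -> [-72]
drop   -> []
-2     -> [-2]
0      -> [-2, 0]
-      -> [-2]
4      -> [-2, 4]
-      -> [-6]

1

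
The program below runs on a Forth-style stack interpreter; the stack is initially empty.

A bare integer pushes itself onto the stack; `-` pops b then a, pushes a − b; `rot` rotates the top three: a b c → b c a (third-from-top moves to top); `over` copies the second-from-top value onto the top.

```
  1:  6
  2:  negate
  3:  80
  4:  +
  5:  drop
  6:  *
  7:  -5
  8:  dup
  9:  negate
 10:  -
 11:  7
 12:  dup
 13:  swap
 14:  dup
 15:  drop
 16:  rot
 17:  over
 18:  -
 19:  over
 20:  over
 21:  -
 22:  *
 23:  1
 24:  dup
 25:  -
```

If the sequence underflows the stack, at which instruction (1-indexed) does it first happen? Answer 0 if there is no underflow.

6

6      -> [6]
negate -> [-6]
80     -> [-6, 80]
+      -> [74]
drop   -> []
*  — needs 2 operands, stack has 0 → underflow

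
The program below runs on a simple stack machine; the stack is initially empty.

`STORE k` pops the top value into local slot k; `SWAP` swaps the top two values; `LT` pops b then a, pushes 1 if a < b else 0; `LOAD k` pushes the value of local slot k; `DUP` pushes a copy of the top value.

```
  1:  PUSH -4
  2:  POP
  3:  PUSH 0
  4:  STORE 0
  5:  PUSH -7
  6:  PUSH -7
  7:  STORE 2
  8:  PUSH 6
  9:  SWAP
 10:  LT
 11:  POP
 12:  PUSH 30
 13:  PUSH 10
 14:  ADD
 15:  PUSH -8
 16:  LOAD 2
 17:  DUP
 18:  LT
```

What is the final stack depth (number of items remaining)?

3

PUSH -4 -> [-4]
POP     -> []
PUSH 0  -> [0]
STORE 0 -> []
PUSH -7 -> [-7]
PUSH -7 -> [-7, -7]
STORE 2 -> [-7]
PUSH 6  -> [-7, 6]
SWAP    -> [6, -7]
LT      -> [0]
POP     -> []
PUSH 30 -> [30]
PUSH 10 -> [30, 10]
ADD     -> [40]
PUSH -8 -> [40, -8]
LOAD 2  -> [40, -8, -7]
DUP     -> [40, -8, -7, -7]
LT      -> [40, -8, 0]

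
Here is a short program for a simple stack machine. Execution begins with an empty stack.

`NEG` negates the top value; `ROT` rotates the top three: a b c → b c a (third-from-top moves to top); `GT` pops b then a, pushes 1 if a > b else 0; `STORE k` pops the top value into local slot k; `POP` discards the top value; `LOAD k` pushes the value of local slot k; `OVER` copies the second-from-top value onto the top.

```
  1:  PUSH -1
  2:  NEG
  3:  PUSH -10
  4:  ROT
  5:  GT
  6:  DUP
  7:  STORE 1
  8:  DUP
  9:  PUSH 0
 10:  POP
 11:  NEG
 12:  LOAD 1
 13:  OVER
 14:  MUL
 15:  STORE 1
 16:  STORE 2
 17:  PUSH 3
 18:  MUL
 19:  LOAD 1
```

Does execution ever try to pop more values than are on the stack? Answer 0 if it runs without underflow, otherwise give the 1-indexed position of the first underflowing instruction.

PUSH -1  → [-1]
NEG      → [1]
PUSH -10 → [1, -10]
ROT  — needs 3 operands, stack has 2 → underflow

4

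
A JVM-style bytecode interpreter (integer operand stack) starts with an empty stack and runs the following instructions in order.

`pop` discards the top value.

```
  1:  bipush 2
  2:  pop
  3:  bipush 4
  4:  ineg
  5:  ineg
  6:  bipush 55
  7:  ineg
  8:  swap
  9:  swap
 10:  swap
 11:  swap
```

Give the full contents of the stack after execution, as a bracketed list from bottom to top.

[4, -55]

bipush 2   2
pop        (empty)
bipush 4   4
ineg       -4
ineg       4
bipush 55  4 55
ineg       4 -55
swap       -55 4
swap       4 -55
swap       -55 4
swap       4 -55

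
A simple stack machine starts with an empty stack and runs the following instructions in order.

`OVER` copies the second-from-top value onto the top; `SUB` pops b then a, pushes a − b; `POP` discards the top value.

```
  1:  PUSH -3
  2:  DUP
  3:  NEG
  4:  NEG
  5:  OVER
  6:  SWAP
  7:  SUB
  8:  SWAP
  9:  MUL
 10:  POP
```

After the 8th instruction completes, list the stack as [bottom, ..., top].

[0, -3]

PUSH -3 : -3
DUP     : -3 -3
NEG     : -3 3
NEG     : -3 -3
OVER    : -3 -3 -3
SWAP    : -3 -3 -3
SUB     : -3 0
SWAP    : 0 -3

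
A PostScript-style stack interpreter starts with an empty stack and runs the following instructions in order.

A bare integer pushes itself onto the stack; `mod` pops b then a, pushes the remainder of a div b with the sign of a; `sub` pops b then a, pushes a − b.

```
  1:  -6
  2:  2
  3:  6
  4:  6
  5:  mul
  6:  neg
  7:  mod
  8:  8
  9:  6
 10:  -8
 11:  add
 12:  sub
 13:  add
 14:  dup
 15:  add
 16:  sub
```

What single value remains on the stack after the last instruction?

-6   [-6]
2    [-6, 2]
6    [-6, 2, 6]
6    [-6, 2, 6, 6]
mul  [-6, 2, 36]
neg  [-6, 2, -36]
mod  [-6, 2]
8    [-6, 2, 8]
6    [-6, 2, 8, 6]
-8   [-6, 2, 8, 6, -8]
add  [-6, 2, 8, -2]
sub  [-6, 2, 10]
add  [-6, 12]
dup  [-6, 12, 12]
add  [-6, 24]
sub  [-30]

-30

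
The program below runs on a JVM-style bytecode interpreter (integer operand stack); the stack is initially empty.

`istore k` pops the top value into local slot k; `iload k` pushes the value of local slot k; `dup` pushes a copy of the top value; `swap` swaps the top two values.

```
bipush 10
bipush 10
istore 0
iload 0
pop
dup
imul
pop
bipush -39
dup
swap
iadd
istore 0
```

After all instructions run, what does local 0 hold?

-78

bipush 10  -> [10]
bipush 10  -> [10, 10]
istore 0   -> [10]
iload 0    -> [10, 10]
pop        -> [10]
dup        -> [10, 10]
imul       -> [100]
pop        -> []
bipush -39 -> [-39]
dup        -> [-39, -39]
swap       -> [-39, -39]
iadd       -> [-78]
istore 0   -> []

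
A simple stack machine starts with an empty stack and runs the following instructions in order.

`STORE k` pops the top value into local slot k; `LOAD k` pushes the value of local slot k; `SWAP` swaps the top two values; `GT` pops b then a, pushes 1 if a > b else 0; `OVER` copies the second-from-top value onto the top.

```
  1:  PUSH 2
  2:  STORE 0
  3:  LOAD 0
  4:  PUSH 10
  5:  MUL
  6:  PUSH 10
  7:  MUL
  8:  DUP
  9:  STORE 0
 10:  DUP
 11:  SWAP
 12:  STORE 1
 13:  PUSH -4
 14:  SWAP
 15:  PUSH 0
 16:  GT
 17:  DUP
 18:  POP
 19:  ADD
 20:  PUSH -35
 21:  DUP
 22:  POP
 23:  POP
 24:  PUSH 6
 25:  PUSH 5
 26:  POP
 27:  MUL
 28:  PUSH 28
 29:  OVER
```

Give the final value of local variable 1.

PUSH 2   : 2
STORE 0  : (empty)
LOAD 0   : 2
PUSH 10  : 2 10
MUL      : 20
PUSH 10  : 20 10
MUL      : 200
DUP      : 200 200
STORE 0  : 200
DUP      : 200 200
SWAP     : 200 200
STORE 1  : 200
PUSH -4  : 200 -4
SWAP     : -4 200
PUSH 0   : -4 200 0
GT       : -4 1
DUP      : -4 1 1
POP      : -4 1
ADD      : -3
PUSH -35 : -3 -35
DUP      : -3 -35 -35
POP      : -3 -35
POP      : -3
PUSH 6   : -3 6
PUSH 5   : -3 6 5
POP      : -3 6
MUL      : -18
PUSH 28  : -18 28
OVER     : -18 28 -18

200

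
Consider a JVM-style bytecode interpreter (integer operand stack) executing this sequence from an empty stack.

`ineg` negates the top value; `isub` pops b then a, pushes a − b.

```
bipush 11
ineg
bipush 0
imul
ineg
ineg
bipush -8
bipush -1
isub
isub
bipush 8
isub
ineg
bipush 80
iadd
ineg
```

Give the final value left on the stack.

-81

bipush 11 -> [11]
ineg      -> [-11]
bipush 0  -> [-11, 0]
imul      -> [0]
ineg      -> [0]
ineg      -> [0]
bipush -8 -> [0, -8]
bipush -1 -> [0, -8, -1]
isub      -> [0, -7]
isub      -> [7]
bipush 8  -> [7, 8]
isub      -> [-1]
ineg      -> [1]
bipush 80 -> [1, 80]
iadd      -> [81]
ineg      -> [-81]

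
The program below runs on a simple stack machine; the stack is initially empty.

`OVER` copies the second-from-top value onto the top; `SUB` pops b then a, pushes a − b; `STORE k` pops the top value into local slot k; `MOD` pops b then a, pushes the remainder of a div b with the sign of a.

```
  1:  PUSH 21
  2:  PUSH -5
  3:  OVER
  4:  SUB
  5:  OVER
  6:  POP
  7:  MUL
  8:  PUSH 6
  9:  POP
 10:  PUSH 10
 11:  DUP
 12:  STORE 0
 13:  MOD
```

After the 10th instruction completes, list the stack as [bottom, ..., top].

[-546, 10]

PUSH 21 -> 21
PUSH -5 -> 21 -5
OVER    -> 21 -5 21
SUB     -> 21 -26
OVER    -> 21 -26 21
POP     -> 21 -26
MUL     -> -546
PUSH 6  -> -546 6
POP     -> -546
PUSH 10 -> -546 10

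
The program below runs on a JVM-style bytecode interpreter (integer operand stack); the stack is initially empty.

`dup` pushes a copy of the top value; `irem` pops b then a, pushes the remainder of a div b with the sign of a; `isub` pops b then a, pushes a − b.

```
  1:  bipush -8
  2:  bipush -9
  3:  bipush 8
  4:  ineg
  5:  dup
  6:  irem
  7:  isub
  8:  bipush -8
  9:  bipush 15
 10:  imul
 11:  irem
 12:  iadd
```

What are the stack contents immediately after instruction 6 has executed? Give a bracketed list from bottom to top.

[-8, -9, 0]

bipush -8  -8
bipush -9  -8 -9
bipush 8   -8 -9 8
ineg       -8 -9 -8
dup        -8 -9 -8 -8
irem       -8 -9 0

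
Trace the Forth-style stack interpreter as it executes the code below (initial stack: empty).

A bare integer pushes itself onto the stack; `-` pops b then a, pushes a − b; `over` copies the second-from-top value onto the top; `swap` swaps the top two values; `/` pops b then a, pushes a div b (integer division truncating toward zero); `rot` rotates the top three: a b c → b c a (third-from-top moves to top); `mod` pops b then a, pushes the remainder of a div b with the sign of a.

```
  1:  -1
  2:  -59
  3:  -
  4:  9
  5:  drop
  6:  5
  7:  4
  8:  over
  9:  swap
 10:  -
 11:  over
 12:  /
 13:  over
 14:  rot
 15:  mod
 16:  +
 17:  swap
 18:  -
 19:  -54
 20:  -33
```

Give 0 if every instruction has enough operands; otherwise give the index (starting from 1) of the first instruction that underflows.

-1    [-1]
-59   [-1, -59]
-     [58]
9     [58, 9]
drop  [58]
5     [58, 5]
4     [58, 5, 4]
over  [58, 5, 4, 5]
swap  [58, 5, 5, 4]
-     [58, 5, 1]
over  [58, 5, 1, 5]
/     [58, 5, 0]
over  [58, 5, 0, 5]
rot   [58, 0, 5, 5]
mod   [58, 0, 0]
+     [58, 0]
swap  [0, 58]
-     [-58]
-54   [-58, -54]
-33   [-58, -54, -33]

0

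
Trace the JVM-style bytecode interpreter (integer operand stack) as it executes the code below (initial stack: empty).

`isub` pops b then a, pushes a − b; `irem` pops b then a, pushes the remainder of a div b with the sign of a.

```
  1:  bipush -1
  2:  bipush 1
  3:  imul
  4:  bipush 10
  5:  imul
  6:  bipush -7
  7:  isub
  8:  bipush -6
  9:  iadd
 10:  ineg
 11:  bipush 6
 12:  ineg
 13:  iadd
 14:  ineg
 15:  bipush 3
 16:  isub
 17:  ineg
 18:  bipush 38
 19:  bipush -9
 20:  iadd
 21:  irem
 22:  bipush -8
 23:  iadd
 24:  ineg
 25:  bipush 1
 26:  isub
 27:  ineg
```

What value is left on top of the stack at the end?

-1

bipush -1 -> -1
bipush 1  -> -1 1
imul      -> -1
bipush 10 -> -1 10
imul      -> -10
bipush -7 -> -10 -7
isub      -> -3
bipush -6 -> -3 -6
iadd      -> -9
ineg      -> 9
bipush 6  -> 9 6
ineg      -> 9 -6
iadd      -> 3
ineg      -> -3
bipush 3  -> -3 3
isub      -> -6
ineg      -> 6
bipush 38 -> 6 38
bipush -9 -> 6 38 -9
iadd      -> 6 29
irem      -> 6
bipush -8 -> 6 -8
iadd      -> -2
ineg      -> 2
bipush 1  -> 2 1
isub      -> 1
ineg      -> -1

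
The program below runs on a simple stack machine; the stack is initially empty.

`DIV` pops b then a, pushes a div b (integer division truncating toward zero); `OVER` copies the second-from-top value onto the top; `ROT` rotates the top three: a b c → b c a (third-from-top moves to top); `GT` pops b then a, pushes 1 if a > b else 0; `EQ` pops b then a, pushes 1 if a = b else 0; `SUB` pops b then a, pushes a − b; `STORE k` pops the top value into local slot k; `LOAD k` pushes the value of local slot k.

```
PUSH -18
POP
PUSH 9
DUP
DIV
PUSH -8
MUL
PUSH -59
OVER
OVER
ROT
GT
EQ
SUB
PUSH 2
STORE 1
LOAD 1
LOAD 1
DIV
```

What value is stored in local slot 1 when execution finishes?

PUSH -18 → [-18]
POP      → []
PUSH 9   → [9]
DUP      → [9, 9]
DIV      → [1]
PUSH -8  → [1, -8]
MUL      → [-8]
PUSH -59 → [-8, -59]
OVER     → [-8, -59, -8]
OVER     → [-8, -59, -8, -59]
ROT      → [-8, -8, -59, -59]
GT       → [-8, -8, 0]
EQ       → [-8, 0]
SUB      → [-8]
PUSH 2   → [-8, 2]
STORE 1  → [-8]
LOAD 1   → [-8, 2]
LOAD 1   → [-8, 2, 2]
DIV      → [-8, 1]

2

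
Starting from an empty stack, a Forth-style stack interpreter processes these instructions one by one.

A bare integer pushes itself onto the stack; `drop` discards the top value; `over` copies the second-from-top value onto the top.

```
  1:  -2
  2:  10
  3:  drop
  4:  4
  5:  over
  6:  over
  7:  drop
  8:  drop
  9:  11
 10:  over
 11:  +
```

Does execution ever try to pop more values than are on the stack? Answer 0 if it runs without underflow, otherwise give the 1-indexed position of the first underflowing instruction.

0

-2   : [-2]
10   : [-2, 10]
drop : [-2]
4    : [-2, 4]
over : [-2, 4, -2]
over : [-2, 4, -2, 4]
drop : [-2, 4, -2]
drop : [-2, 4]
11   : [-2, 4, 11]
over : [-2, 4, 11, 4]
+    : [-2, 4, 15]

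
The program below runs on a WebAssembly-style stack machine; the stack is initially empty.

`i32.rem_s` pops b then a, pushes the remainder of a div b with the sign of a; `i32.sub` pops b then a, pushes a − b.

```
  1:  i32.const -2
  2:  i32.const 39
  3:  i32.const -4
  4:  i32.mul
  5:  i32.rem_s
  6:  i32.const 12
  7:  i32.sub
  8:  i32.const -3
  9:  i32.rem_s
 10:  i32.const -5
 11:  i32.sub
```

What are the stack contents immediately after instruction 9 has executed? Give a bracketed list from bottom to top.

i32.const -2 : -2
i32.const 39 : -2 39
i32.const -4 : -2 39 -4
i32.mul      : -2 -156
i32.rem_s    : -2
i32.const 12 : -2 12
i32.sub      : -14
i32.const -3 : -14 -3
i32.rem_s    : -2

[-2]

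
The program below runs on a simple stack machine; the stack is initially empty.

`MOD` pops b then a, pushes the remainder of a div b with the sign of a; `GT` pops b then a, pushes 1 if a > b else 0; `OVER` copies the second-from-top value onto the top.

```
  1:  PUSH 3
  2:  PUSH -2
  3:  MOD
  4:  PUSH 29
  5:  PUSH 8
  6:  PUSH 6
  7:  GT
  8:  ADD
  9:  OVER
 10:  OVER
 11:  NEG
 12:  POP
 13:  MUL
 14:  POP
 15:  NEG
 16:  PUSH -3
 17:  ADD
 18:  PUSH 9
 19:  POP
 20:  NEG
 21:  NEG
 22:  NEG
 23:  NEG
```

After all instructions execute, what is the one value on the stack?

PUSH 3   3
PUSH -2  3 -2
MOD      1
PUSH 29  1 29
PUSH 8   1 29 8
PUSH 6   1 29 8 6
GT       1 29 1
ADD      1 30
OVER     1 30 1
OVER     1 30 1 30
NEG      1 30 1 -30
POP      1 30 1
MUL      1 30
POP      1
NEG      -1
PUSH -3  -1 -3
ADD      -4
PUSH 9   -4 9
POP      -4
NEG      4
NEG      -4
NEG      4
NEG      -4

-4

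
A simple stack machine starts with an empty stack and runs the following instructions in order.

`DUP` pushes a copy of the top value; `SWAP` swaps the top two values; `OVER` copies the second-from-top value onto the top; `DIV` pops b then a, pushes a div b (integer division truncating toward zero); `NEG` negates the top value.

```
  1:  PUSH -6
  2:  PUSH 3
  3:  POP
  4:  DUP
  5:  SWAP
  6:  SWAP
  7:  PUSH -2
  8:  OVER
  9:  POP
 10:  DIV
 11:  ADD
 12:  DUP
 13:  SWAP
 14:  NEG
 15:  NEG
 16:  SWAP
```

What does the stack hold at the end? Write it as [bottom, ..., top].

PUSH -6 : [-6]
PUSH 3  : [-6, 3]
POP     : [-6]
DUP     : [-6, -6]
SWAP    : [-6, -6]
SWAP    : [-6, -6]
PUSH -2 : [-6, -6, -2]
OVER    : [-6, -6, -2, -6]
POP     : [-6, -6, -2]
DIV     : [-6, 3]
ADD     : [-3]
DUP     : [-3, -3]
SWAP    : [-3, -3]
NEG     : [-3, 3]
NEG     : [-3, -3]
SWAP    : [-3, -3]

[-3, -3]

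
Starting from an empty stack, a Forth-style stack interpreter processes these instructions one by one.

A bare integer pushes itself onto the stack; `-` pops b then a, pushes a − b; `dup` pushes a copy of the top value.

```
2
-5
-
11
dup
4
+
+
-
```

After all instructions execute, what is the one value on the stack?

2   → 2
-5  → 2 -5
-   → 7
11  → 7 11
dup → 7 11 11
4   → 7 11 11 4
+   → 7 11 15
+   → 7 26
-   → -19

-19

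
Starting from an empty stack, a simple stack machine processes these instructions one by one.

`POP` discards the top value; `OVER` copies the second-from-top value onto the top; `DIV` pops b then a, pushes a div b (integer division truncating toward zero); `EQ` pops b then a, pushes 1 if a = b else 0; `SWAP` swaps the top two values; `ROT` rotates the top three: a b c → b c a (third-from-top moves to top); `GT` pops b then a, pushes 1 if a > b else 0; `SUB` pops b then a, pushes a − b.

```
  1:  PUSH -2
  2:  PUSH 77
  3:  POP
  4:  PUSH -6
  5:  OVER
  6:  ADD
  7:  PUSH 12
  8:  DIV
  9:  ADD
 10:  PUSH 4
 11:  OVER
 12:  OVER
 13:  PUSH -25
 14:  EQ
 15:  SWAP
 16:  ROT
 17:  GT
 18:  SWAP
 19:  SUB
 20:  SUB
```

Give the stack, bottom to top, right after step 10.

[-2, 4]

PUSH -2 : [-2]
PUSH 77 : [-2, 77]
POP     : [-2]
PUSH -6 : [-2, -6]
OVER    : [-2, -6, -2]
ADD     : [-2, -8]
PUSH 12 : [-2, -8, 12]
DIV     : [-2, 0]
ADD     : [-2]
PUSH 4  : [-2, 4]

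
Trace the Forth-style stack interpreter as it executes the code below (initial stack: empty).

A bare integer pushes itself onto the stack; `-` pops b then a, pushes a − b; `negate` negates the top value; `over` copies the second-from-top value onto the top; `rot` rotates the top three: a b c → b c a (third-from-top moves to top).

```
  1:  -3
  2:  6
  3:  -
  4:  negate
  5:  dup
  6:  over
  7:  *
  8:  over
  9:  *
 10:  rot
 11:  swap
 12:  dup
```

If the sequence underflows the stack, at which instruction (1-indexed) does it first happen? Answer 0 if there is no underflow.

10

-3     -> [-3]
6      -> [-3, 6]
-      -> [-9]
negate -> [9]
dup    -> [9, 9]
over   -> [9, 9, 9]
*      -> [9, 81]
over   -> [9, 81, 9]
*      -> [9, 729]
rot  — needs 3 operands, stack has 2 → underflow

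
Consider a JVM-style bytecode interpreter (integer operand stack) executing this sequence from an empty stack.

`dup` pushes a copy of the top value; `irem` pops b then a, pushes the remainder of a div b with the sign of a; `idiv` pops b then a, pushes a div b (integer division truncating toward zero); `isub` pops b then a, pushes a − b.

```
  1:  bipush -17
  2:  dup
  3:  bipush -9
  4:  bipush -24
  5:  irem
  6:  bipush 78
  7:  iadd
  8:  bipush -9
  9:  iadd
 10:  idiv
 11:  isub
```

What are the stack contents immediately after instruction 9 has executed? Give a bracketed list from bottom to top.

[-17, -17, 60]

bipush -17 → -17
dup        → -17 -17
bipush -9  → -17 -17 -9
bipush -24 → -17 -17 -9 -24
irem       → -17 -17 -9
bipush 78  → -17 -17 -9 78
iadd       → -17 -17 69
bipush -9  → -17 -17 69 -9
iadd       → -17 -17 60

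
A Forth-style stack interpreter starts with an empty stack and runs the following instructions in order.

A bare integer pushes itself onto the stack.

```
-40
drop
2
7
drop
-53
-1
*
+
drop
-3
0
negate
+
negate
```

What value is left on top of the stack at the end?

3

-40     [-40]
drop    []
2       [2]
7       [2, 7]
drop    [2]
-53     [2, -53]
-1      [2, -53, -1]
*       [2, 53]
+       [55]
drop    []
-3      [-3]
0       [-3, 0]
negate  [-3, 0]
+       [-3]
negate  [3]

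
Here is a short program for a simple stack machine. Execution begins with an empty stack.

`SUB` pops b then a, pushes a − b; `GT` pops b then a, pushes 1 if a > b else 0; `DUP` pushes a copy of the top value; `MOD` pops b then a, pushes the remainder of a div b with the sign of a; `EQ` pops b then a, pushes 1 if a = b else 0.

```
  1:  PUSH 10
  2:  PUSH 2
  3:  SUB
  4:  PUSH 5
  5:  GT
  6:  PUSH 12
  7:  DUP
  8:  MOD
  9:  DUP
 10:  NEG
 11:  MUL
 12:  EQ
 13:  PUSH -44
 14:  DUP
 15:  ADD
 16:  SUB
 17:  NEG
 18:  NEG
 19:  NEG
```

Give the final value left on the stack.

-88

PUSH 10   10
PUSH 2    10 2
SUB       8
PUSH 5    8 5
GT        1
PUSH 12   1 12
DUP       1 12 12
MOD       1 0
DUP       1 0 0
NEG       1 0 0
MUL       1 0
EQ        0
PUSH -44  0 -44
DUP       0 -44 -44
ADD       0 -88
SUB       88
NEG       -88
NEG       88
NEG       -88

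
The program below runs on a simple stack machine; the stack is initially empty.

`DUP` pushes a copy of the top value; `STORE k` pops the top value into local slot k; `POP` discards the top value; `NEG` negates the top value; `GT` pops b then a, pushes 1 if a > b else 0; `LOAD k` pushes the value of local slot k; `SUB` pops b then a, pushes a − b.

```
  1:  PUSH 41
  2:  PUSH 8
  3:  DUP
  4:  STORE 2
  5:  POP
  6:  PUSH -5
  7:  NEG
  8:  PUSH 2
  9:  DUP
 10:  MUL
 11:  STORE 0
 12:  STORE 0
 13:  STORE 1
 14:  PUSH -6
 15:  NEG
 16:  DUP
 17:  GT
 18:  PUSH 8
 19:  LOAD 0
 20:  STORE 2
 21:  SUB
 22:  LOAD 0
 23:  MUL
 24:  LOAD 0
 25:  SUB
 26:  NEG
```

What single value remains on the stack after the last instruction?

45

PUSH 41 -> [41]
PUSH 8  -> [41, 8]
DUP     -> [41, 8, 8]
STORE 2 -> [41, 8]
POP     -> [41]
PUSH -5 -> [41, -5]
NEG     -> [41, 5]
PUSH 2  -> [41, 5, 2]
DUP     -> [41, 5, 2, 2]
MUL     -> [41, 5, 4]
STORE 0 -> [41, 5]
STORE 0 -> [41]
STORE 1 -> []
PUSH -6 -> [-6]
NEG     -> [6]
DUP     -> [6, 6]
GT      -> [0]
PUSH 8  -> [0, 8]
LOAD 0  -> [0, 8, 5]
STORE 2 -> [0, 8]
SUB     -> [-8]
LOAD 0  -> [-8, 5]
MUL     -> [-40]
LOAD 0  -> [-40, 5]
SUB     -> [-45]
NEG     -> [45]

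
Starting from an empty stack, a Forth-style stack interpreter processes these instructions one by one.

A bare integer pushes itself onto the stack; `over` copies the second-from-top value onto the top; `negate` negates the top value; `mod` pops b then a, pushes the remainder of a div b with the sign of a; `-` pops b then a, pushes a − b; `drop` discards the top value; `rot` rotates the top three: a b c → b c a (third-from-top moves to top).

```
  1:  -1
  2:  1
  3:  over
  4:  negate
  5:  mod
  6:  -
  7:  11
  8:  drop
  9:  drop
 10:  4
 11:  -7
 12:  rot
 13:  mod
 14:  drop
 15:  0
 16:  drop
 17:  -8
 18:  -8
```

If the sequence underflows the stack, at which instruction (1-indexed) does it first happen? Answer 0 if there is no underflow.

-1     -> -1
1      -> -1 1
over   -> -1 1 -1
negate -> -1 1 1
mod    -> -1 0
-      -> -1
11     -> -1 11
drop   -> -1
drop   -> (empty)
4      -> 4
-7     -> 4 -7
rot  — needs 3 operands, stack has 2 → underflow

12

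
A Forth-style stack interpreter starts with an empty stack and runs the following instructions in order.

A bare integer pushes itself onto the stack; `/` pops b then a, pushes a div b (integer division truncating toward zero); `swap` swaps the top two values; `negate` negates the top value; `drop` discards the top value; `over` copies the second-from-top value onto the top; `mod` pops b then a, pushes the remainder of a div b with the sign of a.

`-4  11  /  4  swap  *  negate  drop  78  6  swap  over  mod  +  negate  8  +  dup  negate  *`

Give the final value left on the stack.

-4     : -4
11     : -4 11
/      : 0
4      : 0 4
swap   : 4 0
*      : 0
negate : 0
drop   : (empty)
78     : 78
6      : 78 6
swap   : 6 78
over   : 6 78 6
mod    : 6 0
+      : 6
negate : -6
8      : -6 8
+      : 2
dup    : 2 2
negate : 2 -2
*      : -4

-4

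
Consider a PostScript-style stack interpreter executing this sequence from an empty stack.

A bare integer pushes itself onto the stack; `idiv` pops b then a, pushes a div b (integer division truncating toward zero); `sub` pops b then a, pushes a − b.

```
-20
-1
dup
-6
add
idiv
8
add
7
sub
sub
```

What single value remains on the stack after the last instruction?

-21

-20  -> -20
-1   -> -20 -1
dup  -> -20 -1 -1
-6   -> -20 -1 -1 -6
add  -> -20 -1 -7
idiv -> -20 0
8    -> -20 0 8
add  -> -20 8
7    -> -20 8 7
sub  -> -20 1
sub  -> -21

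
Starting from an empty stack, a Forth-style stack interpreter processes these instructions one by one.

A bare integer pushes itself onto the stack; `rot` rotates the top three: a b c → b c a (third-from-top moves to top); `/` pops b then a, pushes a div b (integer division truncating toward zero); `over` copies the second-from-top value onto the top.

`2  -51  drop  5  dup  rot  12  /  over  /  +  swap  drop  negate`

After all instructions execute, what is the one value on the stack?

-5

2       2
-51     2 -51
drop    2
5       2 5
dup     2 5 5
rot     5 5 2
12      5 5 2 12
/       5 5 0
over    5 5 0 5
/       5 5 0
+       5 5
swap    5 5
drop    5
negate  -5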